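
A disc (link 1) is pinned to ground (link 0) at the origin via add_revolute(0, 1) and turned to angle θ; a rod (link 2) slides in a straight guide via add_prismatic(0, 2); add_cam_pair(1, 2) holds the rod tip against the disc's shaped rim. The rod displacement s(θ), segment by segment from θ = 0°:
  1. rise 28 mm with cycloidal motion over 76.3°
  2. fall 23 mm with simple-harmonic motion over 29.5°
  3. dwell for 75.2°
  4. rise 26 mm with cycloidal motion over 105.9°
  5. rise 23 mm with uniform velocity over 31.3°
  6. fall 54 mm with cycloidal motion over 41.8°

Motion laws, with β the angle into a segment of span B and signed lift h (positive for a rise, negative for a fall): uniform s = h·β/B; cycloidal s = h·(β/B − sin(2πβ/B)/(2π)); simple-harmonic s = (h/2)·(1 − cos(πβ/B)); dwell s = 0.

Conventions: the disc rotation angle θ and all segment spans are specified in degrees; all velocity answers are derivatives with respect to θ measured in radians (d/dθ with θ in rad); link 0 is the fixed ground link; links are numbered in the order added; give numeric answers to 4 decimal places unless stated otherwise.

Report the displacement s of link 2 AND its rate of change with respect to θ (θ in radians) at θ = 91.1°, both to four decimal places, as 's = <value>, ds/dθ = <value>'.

segment 1 (0° to 76.3°, cycloidal, h = 28) is passed completely: s = 0.0000 + (28) = 28.0000
θ = 91.1° falls in segment 2 (76.3° to 105.8°, simple-harmonic, h = -23): β = 91.1 − 76.3 = 14.8°, B = 29.5°; Δs = -23/2·(1 − cos(π·0.5017)) = -11.5612; s = 28.0000 − 11.5612 = 16.4388
velocity in seg [76.3°–105.8°] (simple-harmonic), θ in radians: β = 14.8° = 0.2583 rad, B = 29.5° = 0.5149 rad; ds/dθ = (πh/(2B)) sin(πβ/B) = (π·(-23)/(2·0.5149)) sin(π·0.5017) = -70.168497 mm/rad

s = 16.4388, ds/dθ = -70.1685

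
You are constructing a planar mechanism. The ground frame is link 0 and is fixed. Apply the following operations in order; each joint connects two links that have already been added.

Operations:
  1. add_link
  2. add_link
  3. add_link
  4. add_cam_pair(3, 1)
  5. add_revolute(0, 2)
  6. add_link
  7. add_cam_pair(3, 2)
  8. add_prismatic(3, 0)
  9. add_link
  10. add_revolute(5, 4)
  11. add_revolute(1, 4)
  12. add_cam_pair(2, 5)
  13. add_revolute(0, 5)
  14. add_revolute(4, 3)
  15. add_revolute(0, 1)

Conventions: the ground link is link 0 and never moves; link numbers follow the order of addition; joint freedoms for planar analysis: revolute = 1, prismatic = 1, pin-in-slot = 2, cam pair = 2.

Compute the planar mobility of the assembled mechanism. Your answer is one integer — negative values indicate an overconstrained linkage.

ground; <1,0,0>
#1 <2,0,0>
#2 <3,0,0>
#3 <4,0,0>
C:3↔1 J2 <4,0,1>
R:0↔2 J1 <4,1,1>
#4 <5,1,1>
C:3↔2 J2 <5,1,2>
P:3↔0 J1 <5,2,2>
#5 <6,2,2>
R:5↔4 J1 <6,3,2>
R:1↔4 J1 <6,4,2>
C:2↔5 J2 <6,4,3>
R:0↔5 J1 <6,5,3>
R:4↔3 J1 <6,6,3>
R:0↔1 J1 <6,7,3>
3×5 − 2×7 − 1×3 = -2

M = -2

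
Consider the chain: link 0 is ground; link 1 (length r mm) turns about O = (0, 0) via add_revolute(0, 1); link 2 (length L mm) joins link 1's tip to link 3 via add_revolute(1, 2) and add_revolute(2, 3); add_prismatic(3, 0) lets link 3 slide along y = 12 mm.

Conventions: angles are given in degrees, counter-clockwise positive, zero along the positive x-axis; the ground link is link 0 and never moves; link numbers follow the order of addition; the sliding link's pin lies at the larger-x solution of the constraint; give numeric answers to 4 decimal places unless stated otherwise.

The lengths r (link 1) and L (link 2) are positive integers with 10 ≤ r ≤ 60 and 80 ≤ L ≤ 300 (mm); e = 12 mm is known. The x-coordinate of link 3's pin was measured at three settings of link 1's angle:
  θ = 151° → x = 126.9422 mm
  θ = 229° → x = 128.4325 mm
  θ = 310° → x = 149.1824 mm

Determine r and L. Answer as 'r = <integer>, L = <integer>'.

constraint per measurement: (x − r cos θ)² + (r sin θ − e)² = L²
subtracting the θ₁ and θ₂ equations cancels the r² and L² terms:
r = (x₁² − x₂²) / (2[(x₁cos θ₁ + e sin θ₁) − (x₂cos θ₂ + e sin θ₂)]) = 16.0009 → r = 16
L² = (x₁ − r cos θ₁)² + (r sin θ₁ − e)² = 19880.9920 → L = 141.0000 → L = 141
check at θ₃=310°: x = 149.1824 (printed 149.1824) ✓

r = 16, L = 141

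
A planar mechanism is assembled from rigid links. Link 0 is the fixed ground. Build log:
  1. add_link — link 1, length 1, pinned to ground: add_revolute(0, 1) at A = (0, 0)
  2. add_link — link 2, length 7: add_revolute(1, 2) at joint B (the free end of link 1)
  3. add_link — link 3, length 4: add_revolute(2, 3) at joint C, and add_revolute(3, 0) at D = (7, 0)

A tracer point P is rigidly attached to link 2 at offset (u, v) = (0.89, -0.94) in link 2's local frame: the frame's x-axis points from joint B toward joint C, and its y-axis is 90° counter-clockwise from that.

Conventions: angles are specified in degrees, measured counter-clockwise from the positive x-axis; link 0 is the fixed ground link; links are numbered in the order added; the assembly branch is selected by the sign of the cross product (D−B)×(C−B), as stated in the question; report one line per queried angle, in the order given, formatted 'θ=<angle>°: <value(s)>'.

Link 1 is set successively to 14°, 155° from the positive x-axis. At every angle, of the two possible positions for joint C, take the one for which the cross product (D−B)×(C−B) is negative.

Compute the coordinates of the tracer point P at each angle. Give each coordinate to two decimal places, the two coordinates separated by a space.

A=(0,0), D=(7.00,0)
θ=14°: B = A + 1.00·(cos14°, sin14°) = (0.9703, 0.2419)
θ=14°: |BD| = 6.0346
θ=14°: circle(B,7.00) ∩ circle(D,4.00): a=5.7515, h=3.9900
θ=14°:   candidates: C₊=(6.8772,3.9981) cross=24.078; C₋=(6.5572,-3.9754) cross=-24.078
θ=14°:   branch - wants cross < 0 → take C=(6.5572,-3.9754) (cross=-24.078)
θ=14°: ex = (C−B)/|BC| = (0.7981,-0.6025); ey = (0.6025,0.7981)
θ=14°: P = B + 0.89·ex + -0.94·ey = (1.1143,-1.0445)
θ=155°: B = A + 1.00·(cos155°, sin155°) = (-0.9063, 0.4226)
θ=155°: |BD| = 7.9176
θ=155°: circle(B,7.00) ∩ circle(D,4.00): a=6.0428, h=3.5334
θ=155°:   candidates: C₊=(5.3164,3.6284) cross=27.976; C₋=(4.9392,-3.4283) cross=-27.976
θ=155°:   branch - wants cross < 0 → take C=(4.9392,-3.4283) (cross=-27.976)
θ=155°: ex = (C−B)/|BC| = (0.8351,-0.5501); ey = (0.5501,0.8351)
θ=155°: P = B + 0.89·ex + -0.94·ey = (-0.6802,-0.8520)

θ=14°: 1.11 -1.04
θ=155°: -0.68 -0.85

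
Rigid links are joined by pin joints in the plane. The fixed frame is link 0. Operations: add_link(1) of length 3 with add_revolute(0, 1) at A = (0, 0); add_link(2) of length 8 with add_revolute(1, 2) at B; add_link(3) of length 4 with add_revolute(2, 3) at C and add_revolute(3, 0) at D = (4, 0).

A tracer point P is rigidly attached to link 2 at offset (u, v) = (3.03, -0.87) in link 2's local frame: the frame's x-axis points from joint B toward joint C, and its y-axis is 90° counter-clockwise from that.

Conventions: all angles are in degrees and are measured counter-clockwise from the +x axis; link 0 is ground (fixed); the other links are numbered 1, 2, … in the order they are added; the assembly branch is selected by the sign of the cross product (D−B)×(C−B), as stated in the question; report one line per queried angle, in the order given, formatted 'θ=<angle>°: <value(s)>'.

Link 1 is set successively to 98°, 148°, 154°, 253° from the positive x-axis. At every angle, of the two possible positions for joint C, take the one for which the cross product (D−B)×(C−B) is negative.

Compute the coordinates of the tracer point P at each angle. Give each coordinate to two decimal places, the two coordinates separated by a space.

A=(0,0), D=(4.00,0)
θ=98°: B = A + 3.00·(cos98°, sin98°) = (-0.4175, 2.9708)
θ=98°: |BD| = 5.3235
θ=98°: circle(B,8.00) ∩ circle(D,4.00): a=7.1700, h=3.5483
θ=98°:   candidates: C₊=(7.5124,1.9140) cross=18.890; C₋=(3.5521,-3.9748) cross=-18.890
θ=98°:   branch - wants cross < 0 → take C=(3.5521,-3.9748) (cross=-18.890)
θ=98°: ex = (C−B)/|BC| = (0.4962,-0.8682); ey = (0.8682,0.4962)
θ=98°: P = B + 3.03·ex + -0.87·ey = (0.3306,-0.0916)
θ=148°: B = A + 3.00·(cos148°, sin148°) = (-2.5441, 1.5898)
θ=148°: |BD| = 6.7345
θ=148°: circle(B,8.00) ∩ circle(D,4.00): a=6.9310, h=3.9952
θ=148°:   candidates: C₊=(5.1341,3.8359) cross=26.905; C₋=(3.2479,-3.9286) cross=-26.905
θ=148°:   branch - wants cross < 0 → take C=(3.2479,-3.9286) (cross=-26.905)
θ=148°: ex = (C−B)/|BC| = (0.7240,-0.6898); ey = (0.6898,0.7240)
θ=148°: P = B + 3.03·ex + -0.87·ey = (-0.9506,-1.1302)
θ=154°: B = A + 3.00·(cos154°, sin154°) = (-2.6964, 1.3151)
θ=154°: |BD| = 6.8243
θ=154°: circle(B,8.00) ∩ circle(D,4.00): a=6.9290, h=3.9986
θ=154°:   candidates: C₊=(4.8733,3.9035) cross=27.288; C₋=(3.3322,-3.9439) cross=-27.288
θ=154°:   branch - wants cross < 0 → take C=(3.3322,-3.9439) (cross=-27.288)
θ=154°: ex = (C−B)/|BC| = (0.7536,-0.6574); ey = (0.6574,0.7536)
θ=154°: P = B + 3.03·ex + -0.87·ey = (-0.9850,-1.3323)
θ=253°: B = A + 3.00·(cos253°, sin253°) = (-0.8771, -2.8689)
θ=253°: |BD| = 5.6583
θ=253°: circle(B,8.00) ∩ circle(D,4.00): a=7.0707, h=3.7424
θ=253°:   candidates: C₊=(3.3199,3.9418) cross=21.176; C₋=(7.1148,-2.5096) cross=-21.176
θ=253°:   branch - wants cross < 0 → take C=(7.1148,-2.5096) (cross=-21.176)
θ=253°: ex = (C−B)/|BC| = (0.9990,0.0449); ey = (-0.0449,0.9990)
θ=253°: P = B + 3.03·ex + -0.87·ey = (2.1889,-3.6019)

θ=98°: 0.33 -0.09
θ=148°: -0.95 -1.13
θ=154°: -0.98 -1.33
θ=253°: 2.19 -3.60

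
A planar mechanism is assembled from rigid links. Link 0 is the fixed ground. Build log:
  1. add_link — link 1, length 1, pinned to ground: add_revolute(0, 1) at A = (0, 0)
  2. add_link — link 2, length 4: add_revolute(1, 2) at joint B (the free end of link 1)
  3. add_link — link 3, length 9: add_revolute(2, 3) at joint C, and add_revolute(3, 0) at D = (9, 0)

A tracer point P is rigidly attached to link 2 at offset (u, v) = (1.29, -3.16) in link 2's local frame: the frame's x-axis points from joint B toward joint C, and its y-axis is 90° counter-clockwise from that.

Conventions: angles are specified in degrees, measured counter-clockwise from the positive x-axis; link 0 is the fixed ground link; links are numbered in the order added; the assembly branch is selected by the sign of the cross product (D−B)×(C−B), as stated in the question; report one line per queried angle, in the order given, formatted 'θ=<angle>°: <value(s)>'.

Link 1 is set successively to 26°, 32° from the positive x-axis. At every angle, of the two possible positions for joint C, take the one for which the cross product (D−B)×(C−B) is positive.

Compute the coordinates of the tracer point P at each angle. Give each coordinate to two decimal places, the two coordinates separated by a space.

A=(0,0), D=(9.00,0)
θ=26°: B = A + 1.00·(cos26°, sin26°) = (0.8988, 0.4384)
θ=26°: |BD| = 8.1131
θ=26°: circle(B,4.00) ∩ circle(D,9.00): a=0.0506, h=3.9997
θ=26°:   candidates: C₊=(1.1655,4.4295) cross=32.450; C₋=(0.7332,-3.5582) cross=-32.450
θ=26°:   branch + wants cross > 0 → take C=(1.1655,4.4295) (cross=32.450)
θ=26°: ex = (C−B)/|BC| = (0.0667,0.9978); ey = (-0.9978,0.0667)
θ=26°: P = B + 1.29·ex + -3.16·ey = (4.1378,1.5148)
θ=32°: B = A + 1.00·(cos32°, sin32°) = (0.8480, 0.5299)
θ=32°: |BD| = 8.1692
θ=32°: circle(B,4.00) ∩ circle(D,9.00): a=0.1062, h=3.9986
θ=32°:   candidates: C₊=(1.2134,4.5132) cross=32.665; C₋=(0.6946,-3.4671) cross=-32.665
θ=32°:   branch + wants cross > 0 → take C=(1.2134,4.5132) (cross=32.665)
θ=32°: ex = (C−B)/|BC| = (0.0913,0.9958); ey = (-0.9958,0.0913)
θ=32°: P = B + 1.29·ex + -3.16·ey = (4.1127,1.5259)

θ=26°: 4.14 1.51
θ=32°: 4.11 1.53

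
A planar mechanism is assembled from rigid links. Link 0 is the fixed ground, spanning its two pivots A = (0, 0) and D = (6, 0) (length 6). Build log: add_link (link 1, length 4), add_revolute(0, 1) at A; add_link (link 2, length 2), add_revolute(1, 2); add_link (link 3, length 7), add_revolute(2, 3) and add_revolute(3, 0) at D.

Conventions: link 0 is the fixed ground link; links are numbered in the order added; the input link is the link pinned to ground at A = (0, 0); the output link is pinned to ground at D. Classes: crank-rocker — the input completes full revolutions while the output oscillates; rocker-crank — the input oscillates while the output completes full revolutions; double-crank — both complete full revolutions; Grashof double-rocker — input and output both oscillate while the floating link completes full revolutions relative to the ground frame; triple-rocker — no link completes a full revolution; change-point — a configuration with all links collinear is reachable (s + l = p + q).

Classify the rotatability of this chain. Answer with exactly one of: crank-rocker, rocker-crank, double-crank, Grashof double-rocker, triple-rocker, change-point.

lengths: ground=6, input=4, coupler=2, output=7
sorted: s=2 (shortest), l=7 (longest), p+q=10
s + l = 9 vs p + q = 10
s + l < p + q (Grashof) with shortest = coupler link → Grashof double-rocker

Grashof double-rocker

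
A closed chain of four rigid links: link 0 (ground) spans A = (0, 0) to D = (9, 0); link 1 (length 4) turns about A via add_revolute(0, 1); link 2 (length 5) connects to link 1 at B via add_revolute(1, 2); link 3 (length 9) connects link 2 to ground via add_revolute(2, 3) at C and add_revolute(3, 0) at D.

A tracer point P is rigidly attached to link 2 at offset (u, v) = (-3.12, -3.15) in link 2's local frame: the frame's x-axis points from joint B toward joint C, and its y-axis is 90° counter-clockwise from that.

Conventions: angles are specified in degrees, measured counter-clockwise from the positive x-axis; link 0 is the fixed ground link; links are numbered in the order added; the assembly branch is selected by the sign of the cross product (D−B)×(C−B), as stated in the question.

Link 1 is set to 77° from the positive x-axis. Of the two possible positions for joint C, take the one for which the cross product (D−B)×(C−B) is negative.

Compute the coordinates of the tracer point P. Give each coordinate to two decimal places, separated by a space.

A=(0,0), D=(9.00,0)
B = A + 4.00·(cos77°, sin77°) = (0.8998, 3.8975)
|BD| = 8.9891
circle(B,5.00) ∩ circle(D,9.00): a=1.3796, h=4.8059
  candidates: C₊=(4.2268,7.6300) cross=43.201; C₋=(0.0593,-1.0314) cross=-43.201
  branch - wants cross < 0 → take C=(0.0593,-1.0314) (cross=-43.201)
ex = (C−B)/|BC| = (-0.1681,-0.9858); ey = (0.9858,-0.1681)
P = B + -3.12·ex + -3.15·ey = (-1.6809,7.5026)

-1.68 7.50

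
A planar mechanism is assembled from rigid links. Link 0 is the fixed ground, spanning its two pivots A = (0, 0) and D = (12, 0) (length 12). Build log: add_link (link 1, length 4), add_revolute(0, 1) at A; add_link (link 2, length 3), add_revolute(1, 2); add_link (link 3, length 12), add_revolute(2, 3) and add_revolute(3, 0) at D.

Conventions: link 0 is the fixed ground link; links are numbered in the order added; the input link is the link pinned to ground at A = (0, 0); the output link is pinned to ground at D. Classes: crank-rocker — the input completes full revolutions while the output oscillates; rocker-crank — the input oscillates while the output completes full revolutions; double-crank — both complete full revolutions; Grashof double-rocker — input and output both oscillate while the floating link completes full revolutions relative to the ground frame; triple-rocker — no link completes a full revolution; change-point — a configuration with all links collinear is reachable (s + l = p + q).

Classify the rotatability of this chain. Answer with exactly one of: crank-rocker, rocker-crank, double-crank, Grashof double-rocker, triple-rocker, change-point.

lengths: ground=12, input=4, coupler=3, output=12
sorted: s=3 (shortest), l=12 (longest), p+q=16
s + l = 15 vs p + q = 16
s + l < p + q (Grashof) with shortest = coupler link → Grashof double-rocker

Grashof double-rocker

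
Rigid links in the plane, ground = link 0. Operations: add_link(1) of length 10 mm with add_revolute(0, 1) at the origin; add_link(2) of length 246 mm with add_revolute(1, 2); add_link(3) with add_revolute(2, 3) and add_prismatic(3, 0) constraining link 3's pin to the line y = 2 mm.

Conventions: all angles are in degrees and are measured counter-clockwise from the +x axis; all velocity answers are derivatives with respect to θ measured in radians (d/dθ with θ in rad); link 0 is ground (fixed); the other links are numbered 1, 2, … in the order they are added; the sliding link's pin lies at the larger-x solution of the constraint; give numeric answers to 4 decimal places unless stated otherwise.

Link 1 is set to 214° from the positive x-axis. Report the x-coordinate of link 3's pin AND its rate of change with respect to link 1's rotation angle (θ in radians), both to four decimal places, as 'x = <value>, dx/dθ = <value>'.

geometry: r = 10 mm, L = 246 mm, e = 2 mm
crank pin P = (r cos θ, r sin θ) = (-8.290376, -5.591929)
h = r sin θ − e = -5.591929 − 2 = -7.591929
x = r cos θ + √(L² − h²) = -8.290376 + 245.882823 = 237.592447
dx/dθ = −r sin θ − h·r cos θ/√(L² − h²) (θ in radians; h = -7.591929) = 5.335954

x = 237.5924, dx/dθ = 5.3360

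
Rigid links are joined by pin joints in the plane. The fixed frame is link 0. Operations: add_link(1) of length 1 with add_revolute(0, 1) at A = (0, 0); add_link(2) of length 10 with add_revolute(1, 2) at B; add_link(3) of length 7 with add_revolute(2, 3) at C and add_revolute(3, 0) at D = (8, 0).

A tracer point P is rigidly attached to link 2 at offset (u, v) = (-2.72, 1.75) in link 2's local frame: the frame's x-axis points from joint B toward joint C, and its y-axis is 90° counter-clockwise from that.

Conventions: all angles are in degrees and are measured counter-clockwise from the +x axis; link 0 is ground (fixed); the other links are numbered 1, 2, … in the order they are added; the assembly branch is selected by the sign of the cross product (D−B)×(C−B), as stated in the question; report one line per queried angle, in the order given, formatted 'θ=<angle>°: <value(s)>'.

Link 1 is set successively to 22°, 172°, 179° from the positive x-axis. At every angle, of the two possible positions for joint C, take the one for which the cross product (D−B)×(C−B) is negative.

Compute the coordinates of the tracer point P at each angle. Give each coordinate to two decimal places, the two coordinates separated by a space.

A=(0,0), D=(8.00,0)
θ=22°: B = A + 1.00·(cos22°, sin22°) = (0.9272, 0.3746)
θ=22°: |BD| = 7.0827
θ=22°: circle(B,10.00) ∩ circle(D,7.00): a=7.1417, h=6.9998
θ=22°:   candidates: C₊=(8.4291,6.9868) cross=49.577; C₋=(7.6886,-6.9931) cross=-49.577
θ=22°:   branch - wants cross < 0 → take C=(7.6886,-6.9931) (cross=-49.577)
θ=22°: ex = (C−B)/|BC| = (0.6761,-0.7368); ey = (0.7368,0.6761)
θ=22°: P = B + -2.72·ex + 1.75·ey = (0.3774,3.5619)
θ=172°: B = A + 1.00·(cos172°, sin172°) = (-0.9903, 0.1392)
θ=172°: |BD| = 8.9913
θ=172°: circle(B,10.00) ∩ circle(D,7.00): a=7.3317, h=6.8004
θ=172°:   candidates: C₊=(6.4458,6.8253) cross=61.145; C₋=(6.2353,-6.7739) cross=-61.145
θ=172°:   branch - wants cross < 0 → take C=(6.2353,-6.7739) (cross=-61.145)
θ=172°: ex = (C−B)/|BC| = (0.7226,-0.6913); ey = (0.6913,0.7226)
θ=172°: P = B + -2.72·ex + 1.75·ey = (-1.7458,3.2840)
θ=179°: B = A + 1.00·(cos179°, sin179°) = (-0.9998, 0.0175)
θ=179°: |BD| = 8.9999
θ=179°: circle(B,10.00) ∩ circle(D,7.00): a=7.3333, h=6.7987
θ=179°:   candidates: C₊=(6.3466,6.8019) cross=61.188; C₋=(6.3203,-6.7955) cross=-61.188
θ=179°:   branch - wants cross < 0 → take C=(6.3203,-6.7955) (cross=-61.188)
θ=179°: ex = (C−B)/|BC| = (0.7320,-0.6813); ey = (0.6813,0.7320)
θ=179°: P = B + -2.72·ex + 1.75·ey = (-1.7987,3.1516)

θ=22°: 0.38 3.56
θ=172°: -1.75 3.28
θ=179°: -1.80 3.15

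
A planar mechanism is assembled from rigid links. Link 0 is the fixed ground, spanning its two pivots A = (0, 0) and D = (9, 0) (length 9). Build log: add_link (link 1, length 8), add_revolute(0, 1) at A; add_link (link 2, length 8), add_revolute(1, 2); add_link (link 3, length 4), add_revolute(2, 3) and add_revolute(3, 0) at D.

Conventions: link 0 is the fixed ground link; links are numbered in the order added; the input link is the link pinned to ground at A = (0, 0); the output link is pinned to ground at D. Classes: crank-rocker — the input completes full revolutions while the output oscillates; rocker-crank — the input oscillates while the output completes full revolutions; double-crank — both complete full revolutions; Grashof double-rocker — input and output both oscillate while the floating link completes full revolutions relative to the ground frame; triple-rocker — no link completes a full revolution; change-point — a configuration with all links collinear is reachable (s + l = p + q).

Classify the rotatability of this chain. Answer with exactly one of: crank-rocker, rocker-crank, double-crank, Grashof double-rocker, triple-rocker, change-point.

lengths: ground=9, input=8, coupler=8, output=4
sorted: s=4 (shortest), l=9 (longest), p+q=16
s + l = 13 vs p + q = 16
s + l < p + q (Grashof) with shortest = output link → rocker-crank

rocker-crank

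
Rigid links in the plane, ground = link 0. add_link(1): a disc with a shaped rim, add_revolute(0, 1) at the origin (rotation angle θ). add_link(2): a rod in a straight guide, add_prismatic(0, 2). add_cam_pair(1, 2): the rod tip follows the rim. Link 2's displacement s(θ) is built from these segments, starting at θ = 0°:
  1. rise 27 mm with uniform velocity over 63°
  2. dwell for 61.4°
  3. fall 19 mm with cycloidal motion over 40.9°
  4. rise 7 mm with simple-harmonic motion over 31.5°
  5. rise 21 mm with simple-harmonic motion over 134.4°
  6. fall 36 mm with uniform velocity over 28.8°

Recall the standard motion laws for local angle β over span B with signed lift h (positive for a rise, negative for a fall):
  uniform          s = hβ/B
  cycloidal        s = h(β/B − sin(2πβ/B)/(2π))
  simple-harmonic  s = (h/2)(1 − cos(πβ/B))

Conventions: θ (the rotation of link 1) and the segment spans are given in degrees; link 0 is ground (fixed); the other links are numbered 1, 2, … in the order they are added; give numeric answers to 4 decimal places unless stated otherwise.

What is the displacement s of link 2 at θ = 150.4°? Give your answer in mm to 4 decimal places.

segment 1 (0° to 63°, uniform, h = 27) is passed completely: s = 0.0000 + (27) = 27.0000
segment 2 (63° to 124.4°, dwell): s unchanged at 27.0000
θ = 150.4° falls in segment 3 (124.4° to 165.3°, cycloidal, h = -19): β = 150.4 − 124.4 = 26°, B = 40.9°; Δs = -19·(0.6357 − sin(2π·0.6357)/(2π)) = -14.3553; s = 27.0000 − 14.3553 = 12.6447

12.6447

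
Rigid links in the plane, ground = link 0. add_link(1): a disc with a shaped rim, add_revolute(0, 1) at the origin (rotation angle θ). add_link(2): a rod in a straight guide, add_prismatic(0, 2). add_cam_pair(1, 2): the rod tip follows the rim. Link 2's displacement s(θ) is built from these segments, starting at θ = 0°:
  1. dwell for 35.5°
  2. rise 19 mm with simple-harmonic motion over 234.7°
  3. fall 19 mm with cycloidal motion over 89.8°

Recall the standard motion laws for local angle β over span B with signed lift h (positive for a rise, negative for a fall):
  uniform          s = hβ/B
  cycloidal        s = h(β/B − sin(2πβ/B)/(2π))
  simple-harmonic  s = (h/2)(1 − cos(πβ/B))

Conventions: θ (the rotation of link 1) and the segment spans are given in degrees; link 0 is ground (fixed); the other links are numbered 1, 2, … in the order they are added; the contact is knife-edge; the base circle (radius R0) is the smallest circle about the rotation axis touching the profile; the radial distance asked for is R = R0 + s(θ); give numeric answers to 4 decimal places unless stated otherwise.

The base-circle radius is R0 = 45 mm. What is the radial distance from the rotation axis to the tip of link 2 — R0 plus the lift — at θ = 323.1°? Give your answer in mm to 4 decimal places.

segment 1 (0° to 35.5°, dwell): s unchanged at 0.0000
segment 2 (35.5° to 270.2°, simple-harmonic, h = 19) is passed completely: s = 0.0000 + (19) = 19.0000
θ = 323.1° falls in segment 3 (270.2° to 360°, cycloidal, h = -19): β = 323.1 − 270.2 = 52.9°, B = 89.8°; Δs = -19·(0.5891 − sin(2π·0.5891)/(2π)) = -12.7983; s = 19.0000 − 12.7983 = 6.2017
R = R0 + s = 45 + 6.2017 = 51.2017

51.2017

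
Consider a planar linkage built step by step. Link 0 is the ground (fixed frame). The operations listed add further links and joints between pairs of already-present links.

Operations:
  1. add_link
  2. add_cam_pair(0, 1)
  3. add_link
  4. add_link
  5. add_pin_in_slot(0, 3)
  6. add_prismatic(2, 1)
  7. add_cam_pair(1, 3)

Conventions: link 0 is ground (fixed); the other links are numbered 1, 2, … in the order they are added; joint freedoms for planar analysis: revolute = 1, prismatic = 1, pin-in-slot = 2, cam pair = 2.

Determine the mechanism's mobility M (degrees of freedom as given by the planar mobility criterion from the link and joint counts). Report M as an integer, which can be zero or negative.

ground; <1,0,0>
#1 <2,0,0>
C:0↔1 J2 <2,0,1>
#2 <3,0,1>
#3 <4,0,1>
PS:0↔3 J2 <4,0,2>
P:2↔1 J1 <4,1,2>
C:1↔3 J2 <4,1,3>
3×3 − 2×1 − 1×3 = 4

M = 4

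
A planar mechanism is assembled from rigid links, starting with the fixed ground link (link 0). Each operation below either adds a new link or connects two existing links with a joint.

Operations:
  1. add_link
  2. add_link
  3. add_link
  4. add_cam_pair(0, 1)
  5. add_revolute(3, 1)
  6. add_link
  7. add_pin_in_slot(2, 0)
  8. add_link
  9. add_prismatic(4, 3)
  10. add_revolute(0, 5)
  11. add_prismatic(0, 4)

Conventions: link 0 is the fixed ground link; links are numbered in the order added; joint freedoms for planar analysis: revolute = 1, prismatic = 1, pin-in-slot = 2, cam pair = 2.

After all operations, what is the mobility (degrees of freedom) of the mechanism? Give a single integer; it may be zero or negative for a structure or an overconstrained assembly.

L=1 J1=0 J2=0
add link → L=2 J1=0 J2=0
add link → L=3 J1=0 J2=0
add link → L=4 J1=0 J2=0
C@0,1 dof=2 J2 → L=4 J1=0 J2=1
R@3,1 dof=1 J1 → L=4 J1=1 J2=1
add link → L=5 J1=1 J2=1
PS@2,0 dof=2 J2 → L=5 J1=1 J2=2
add link → L=6 J1=1 J2=2
P@4,3 dof=1 J1 → L=6 J1=2 J2=2
R@0,5 dof=1 J1 → L=6 J1=3 J2=2
P@0,4 dof=1 J1 → L=6 J1=4 J2=2
M=3(L−1)−2J1−J2=3·5−2·4−2=5

M = 5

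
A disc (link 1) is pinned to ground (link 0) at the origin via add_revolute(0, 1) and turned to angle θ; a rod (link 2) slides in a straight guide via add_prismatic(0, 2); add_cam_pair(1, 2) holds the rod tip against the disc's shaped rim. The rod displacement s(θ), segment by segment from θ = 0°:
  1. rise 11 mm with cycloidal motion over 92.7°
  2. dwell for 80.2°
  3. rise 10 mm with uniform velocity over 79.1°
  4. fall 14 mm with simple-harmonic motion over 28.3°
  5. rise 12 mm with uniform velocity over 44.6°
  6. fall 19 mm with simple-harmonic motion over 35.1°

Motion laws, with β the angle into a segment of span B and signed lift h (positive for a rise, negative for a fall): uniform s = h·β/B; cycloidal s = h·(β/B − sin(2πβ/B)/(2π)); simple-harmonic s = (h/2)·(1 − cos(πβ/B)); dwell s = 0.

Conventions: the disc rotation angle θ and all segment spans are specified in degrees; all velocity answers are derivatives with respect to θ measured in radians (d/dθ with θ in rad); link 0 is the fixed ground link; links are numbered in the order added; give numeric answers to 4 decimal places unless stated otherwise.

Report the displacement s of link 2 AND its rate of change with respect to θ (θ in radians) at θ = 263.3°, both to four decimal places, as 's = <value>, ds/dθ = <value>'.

segment 1 (0° to 92.7°, cycloidal, h = 11) is passed completely: s = 0.0000 + (11) = 11.0000
segment 2 (92.7° to 172.9°, dwell): s unchanged at 11.0000
segment 3 (172.9° to 252°, uniform, h = 10) is passed completely: s = 11.0000 + (10) = 21.0000
θ = 263.3° falls in segment 4 (252° to 280.3°, simple-harmonic, h = -14): β = 263.3 − 252 = 11.3°, B = 28.3°; Δs = -14/2·(1 − cos(π·0.3993)) = -4.8221; s = 21.0000 − 4.8221 = 16.1779
velocity in seg [252°–280.3°] (simple-harmonic), θ in radians: β = 11.3° = 0.1972 rad, B = 28.3° = 0.4939 rad; ds/dθ = (πh/(2B)) sin(πβ/B) = (π·(-14)/(2·0.4939)) sin(π·0.3993) = -42.313208 mm/rad

s = 16.1779, ds/dθ = -42.3132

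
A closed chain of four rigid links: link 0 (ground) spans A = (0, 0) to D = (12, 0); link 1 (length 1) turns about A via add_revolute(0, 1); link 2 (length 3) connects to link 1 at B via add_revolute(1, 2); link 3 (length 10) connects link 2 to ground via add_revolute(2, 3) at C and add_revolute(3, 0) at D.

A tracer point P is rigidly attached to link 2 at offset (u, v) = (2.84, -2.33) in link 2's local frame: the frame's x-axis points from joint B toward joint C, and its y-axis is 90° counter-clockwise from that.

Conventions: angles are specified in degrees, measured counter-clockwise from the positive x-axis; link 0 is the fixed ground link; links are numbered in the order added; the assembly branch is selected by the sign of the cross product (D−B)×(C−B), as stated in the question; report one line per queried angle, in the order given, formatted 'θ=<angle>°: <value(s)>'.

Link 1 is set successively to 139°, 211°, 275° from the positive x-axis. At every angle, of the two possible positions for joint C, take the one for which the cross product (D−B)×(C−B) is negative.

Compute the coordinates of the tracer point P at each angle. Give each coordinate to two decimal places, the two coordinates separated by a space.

A=(0,0), D=(12.00,0)
θ=139°: B = A + 1.00·(cos139°, sin139°) = (-0.7547, 0.6561)
θ=139°: |BD| = 12.7716
θ=139°: circle(B,3.00) ∩ circle(D,10.00): a=2.8232, h=1.0147
θ=139°:   candidates: C₊=(2.1169,1.5244) cross=12.959; C₋=(2.0126,-0.5023) cross=-12.959
θ=139°:   branch - wants cross < 0 → take C=(2.0126,-0.5023) (cross=-12.959)
θ=139°: ex = (C−B)/|BC| = (0.9224,-0.3861); ey = (0.3861,0.9224)
θ=139°: P = B + 2.84·ex + -2.33·ey = (0.9654,-2.5898)
θ=211°: B = A + 1.00·(cos211°, sin211°) = (-0.8572, -0.5150)
θ=211°: |BD| = 12.8675
θ=211°: circle(B,3.00) ∩ circle(D,10.00): a=2.8977, h=0.7768
θ=211°:   candidates: C₊=(2.0071,0.3771) cross=9.995; C₋=(2.0693,-1.1752) cross=-9.995
θ=211°:   branch - wants cross < 0 → take C=(2.0693,-1.1752) (cross=-9.995)
θ=211°: ex = (C−B)/|BC| = (0.9755,-0.2201); ey = (0.2201,0.9755)
θ=211°: P = B + 2.84·ex + -2.33·ey = (1.4005,-3.4129)
θ=275°: B = A + 1.00·(cos275°, sin275°) = (0.0872, -0.9962)
θ=275°: |BD| = 11.9544
θ=275°: circle(B,3.00) ∩ circle(D,10.00): a=2.1711, h=2.0704
θ=275°:   candidates: C₊=(2.0782,1.2479) cross=24.750; C₋=(2.4232,-2.8784) cross=-24.750
θ=275°:   branch - wants cross < 0 → take C=(2.4232,-2.8784) (cross=-24.750)
θ=275°: ex = (C−B)/|BC| = (0.7787,-0.6274); ey = (0.6274,0.7787)
θ=275°: P = B + 2.84·ex + -2.33·ey = (0.8368,-4.5924)

θ=139°: 0.97 -2.59
θ=211°: 1.40 -3.41
θ=275°: 0.84 -4.59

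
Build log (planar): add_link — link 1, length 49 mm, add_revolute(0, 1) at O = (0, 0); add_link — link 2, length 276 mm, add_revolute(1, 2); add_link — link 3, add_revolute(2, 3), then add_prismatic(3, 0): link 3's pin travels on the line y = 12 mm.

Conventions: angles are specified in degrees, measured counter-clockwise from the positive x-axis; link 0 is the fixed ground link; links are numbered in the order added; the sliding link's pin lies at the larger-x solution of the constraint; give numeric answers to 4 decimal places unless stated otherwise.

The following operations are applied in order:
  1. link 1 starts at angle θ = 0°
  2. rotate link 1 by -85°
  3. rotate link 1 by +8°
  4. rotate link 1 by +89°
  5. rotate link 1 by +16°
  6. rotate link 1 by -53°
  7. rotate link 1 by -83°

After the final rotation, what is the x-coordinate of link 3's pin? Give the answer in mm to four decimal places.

geometry: r = 49 mm, L = 276 mm, e = 12 mm; θ starts at 0°
rotate link 1 by -85°: θ ← 0° -85° = -85°
rotate link 1 by +8°: θ ← -85° +8° = -77°
rotate link 1 by +89°: θ ← -77° +89° = 12°
rotate link 1 by +16°: θ ← 12° +16° = 28°
rotate link 1 by -53°: θ ← 28° -53° = -25°
rotate link 1 by -83°: θ ← -25° -83° = -108°
crank pin P = (r cos θ, r sin θ) = (-15.141833, -46.601769)
h = r sin θ − e = -46.601769 − 12 = -58.601769
x = r cos θ + √(L² − h²) = -15.141833 + 269.706938 = 254.565106

254.5651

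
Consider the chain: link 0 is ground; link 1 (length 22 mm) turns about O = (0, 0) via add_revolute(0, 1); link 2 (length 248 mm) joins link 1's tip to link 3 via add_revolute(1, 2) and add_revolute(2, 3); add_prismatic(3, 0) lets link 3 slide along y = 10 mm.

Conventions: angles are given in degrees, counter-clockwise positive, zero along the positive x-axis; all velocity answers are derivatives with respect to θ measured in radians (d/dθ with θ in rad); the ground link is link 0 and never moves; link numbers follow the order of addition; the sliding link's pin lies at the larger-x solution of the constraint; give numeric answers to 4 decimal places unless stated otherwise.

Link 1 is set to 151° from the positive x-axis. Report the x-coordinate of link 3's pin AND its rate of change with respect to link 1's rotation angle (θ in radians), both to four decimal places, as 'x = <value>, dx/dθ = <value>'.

geometry: r = 22 mm, L = 248 mm, e = 10 mm
crank pin P = (r cos θ, r sin θ) = (-19.241634, 10.665812)
h = r sin θ − e = 10.665812 − 10 = 0.665812
x = r cos θ + √(L² − h²) = -19.241634 + 247.999106 = 228.757473
dx/dθ = −r sin θ − h·r cos θ/√(L² − h²) (θ in radians; h = 0.665812) = -10.614153

x = 228.7575, dx/dθ = -10.6142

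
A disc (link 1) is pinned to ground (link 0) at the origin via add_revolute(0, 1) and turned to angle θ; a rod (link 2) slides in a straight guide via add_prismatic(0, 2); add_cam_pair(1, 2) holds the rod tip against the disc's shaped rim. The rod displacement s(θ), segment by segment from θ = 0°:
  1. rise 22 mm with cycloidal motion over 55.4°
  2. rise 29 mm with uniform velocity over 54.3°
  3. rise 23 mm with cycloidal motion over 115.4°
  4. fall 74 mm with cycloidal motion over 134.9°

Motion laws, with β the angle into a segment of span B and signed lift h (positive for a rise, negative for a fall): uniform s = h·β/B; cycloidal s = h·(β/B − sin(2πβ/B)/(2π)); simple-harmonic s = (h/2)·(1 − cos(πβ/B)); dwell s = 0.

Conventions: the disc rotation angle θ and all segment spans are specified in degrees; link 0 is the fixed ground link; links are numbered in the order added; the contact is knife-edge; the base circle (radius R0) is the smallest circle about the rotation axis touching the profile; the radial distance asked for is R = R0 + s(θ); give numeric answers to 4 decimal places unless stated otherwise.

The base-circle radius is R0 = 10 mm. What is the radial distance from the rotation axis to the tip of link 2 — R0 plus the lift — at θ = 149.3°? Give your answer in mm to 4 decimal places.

segment 1 (0° to 55.4°, cycloidal, h = 22) is passed completely: s = 0.0000 + (22) = 22.0000
segment 2 (55.4° to 109.7°, uniform, h = 29) is passed completely: s = 22.0000 + (29) = 51.0000
θ = 149.3° falls in segment 3 (109.7° to 225.1°, cycloidal, h = 23): β = 149.3 − 109.7 = 39.6°, B = 115.4°; Δs = 23·(0.3432 − sin(2π·0.3432)/(2π)) = 4.8413; s = 51.0000 + 4.8413 = 55.8413
R = R0 + s = 10 + 55.8413 = 65.8413

65.8413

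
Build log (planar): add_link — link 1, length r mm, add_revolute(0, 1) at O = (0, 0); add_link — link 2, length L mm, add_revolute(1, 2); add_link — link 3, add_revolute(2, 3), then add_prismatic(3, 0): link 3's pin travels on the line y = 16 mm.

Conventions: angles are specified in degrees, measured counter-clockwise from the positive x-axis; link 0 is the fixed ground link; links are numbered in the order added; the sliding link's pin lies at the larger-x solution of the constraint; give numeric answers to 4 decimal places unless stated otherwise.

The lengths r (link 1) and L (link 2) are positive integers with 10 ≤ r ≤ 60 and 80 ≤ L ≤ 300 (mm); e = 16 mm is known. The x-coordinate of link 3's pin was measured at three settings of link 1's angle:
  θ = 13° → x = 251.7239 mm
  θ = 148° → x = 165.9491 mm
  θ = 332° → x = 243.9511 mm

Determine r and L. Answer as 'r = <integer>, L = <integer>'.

constraint per measurement: (x − r cos θ)² + (r sin θ − e)² = L²
subtracting the θ₁ and θ₂ equations cancels the r² and L² terms:
r = (x₁² − x₂²) / (2[(x₁cos θ₁ + e sin θ₁) − (x₂cos θ₂ + e sin θ₂)]) = 47.0000 → r = 47
L² = (x₁ − r cos θ₁)² + (r sin θ₁ − e)² = 42436.0056 → L = 206.0000 → L = 206
check at θ₃=332°: x = 243.9511 (printed 243.9511) ✓

r = 47, L = 206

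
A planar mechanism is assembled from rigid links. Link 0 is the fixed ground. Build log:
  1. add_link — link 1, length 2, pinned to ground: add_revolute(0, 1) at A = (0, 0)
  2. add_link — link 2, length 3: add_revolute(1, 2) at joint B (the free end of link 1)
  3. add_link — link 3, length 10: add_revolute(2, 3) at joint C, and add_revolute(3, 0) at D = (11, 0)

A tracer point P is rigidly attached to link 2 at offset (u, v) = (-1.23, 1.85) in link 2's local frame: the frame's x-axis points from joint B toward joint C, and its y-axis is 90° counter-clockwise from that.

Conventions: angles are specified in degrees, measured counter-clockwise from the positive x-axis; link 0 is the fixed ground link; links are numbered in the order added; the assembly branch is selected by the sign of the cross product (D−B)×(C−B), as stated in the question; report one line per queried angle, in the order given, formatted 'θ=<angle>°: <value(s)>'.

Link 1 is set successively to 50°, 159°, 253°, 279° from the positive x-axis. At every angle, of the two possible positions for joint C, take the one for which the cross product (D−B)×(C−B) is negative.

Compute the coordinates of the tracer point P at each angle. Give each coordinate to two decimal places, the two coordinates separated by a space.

A=(0,0), D=(11.00,0)
θ=50°: B = A + 2.00·(cos50°, sin50°) = (1.2856, 1.5321)
θ=50°: |BD| = 9.8345
θ=50°: circle(B,3.00) ∩ circle(D,10.00): a=0.2907, h=2.9859
θ=50°:   candidates: C₊=(2.0379,4.4362) cross=29.365; C₋=(1.1075,-1.4626) cross=-29.365
θ=50°:   branch - wants cross < 0 → take C=(1.1075,-1.4626) (cross=-29.365)
θ=50°: ex = (C−B)/|BC| = (-0.0593,-0.9982); ey = (0.9982,-0.0593)
θ=50°: P = B + -1.23·ex + 1.85·ey = (3.2053,2.6501)
θ=159°: B = A + 2.00·(cos159°, sin159°) = (-1.8672, 0.7167)
θ=159°: |BD| = 12.8871
θ=159°: circle(B,3.00) ∩ circle(D,10.00): a=2.9129, h=0.7177
θ=159°:   candidates: C₊=(1.0811,1.2713) cross=9.249; C₋=(1.0013,-0.1618) cross=-9.249
θ=159°:   branch - wants cross < 0 → take C=(1.0013,-0.1618) (cross=-9.249)
θ=159°: ex = (C−B)/|BC| = (0.9562,-0.2929); ey = (0.2929,0.9562)
θ=159°: P = B + -1.23·ex + 1.85·ey = (-2.5015,2.8458)
θ=253°: B = A + 2.00·(cos253°, sin253°) = (-0.5847, -1.9126)
θ=253°: |BD| = 11.7416
θ=253°: circle(B,3.00) ∩ circle(D,10.00): a=1.9957, h=2.2399
θ=253°:   candidates: C₊=(1.0194,0.6225) cross=26.300; C₋=(1.7491,-3.7976) cross=-26.300
θ=253°:   branch - wants cross < 0 → take C=(1.7491,-3.7976) (cross=-26.300)
θ=253°: ex = (C−B)/|BC| = (0.7780,-0.6283); ey = (0.6283,0.7780)
θ=253°: P = B + -1.23·ex + 1.85·ey = (-0.3792,0.2994)
θ=279°: B = A + 2.00·(cos279°, sin279°) = (0.3129, -1.9754)
θ=279°: |BD| = 10.8682
θ=279°: circle(B,3.00) ∩ circle(D,10.00): a=1.2475, h=2.7283
θ=279°:   candidates: C₊=(1.0437,0.9342) cross=29.652; C₋=(2.0355,-4.4315) cross=-29.652
θ=279°:   branch - wants cross < 0 → take C=(2.0355,-4.4315) (cross=-29.652)
θ=279°: ex = (C−B)/|BC| = (0.5742,-0.8187); ey = (0.8187,0.5742)
θ=279°: P = B + -1.23·ex + 1.85·ey = (1.1212,0.0939)

θ=50°: 3.21 2.65
θ=159°: -2.50 2.85
θ=253°: -0.38 0.30
θ=279°: 1.12 0.09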